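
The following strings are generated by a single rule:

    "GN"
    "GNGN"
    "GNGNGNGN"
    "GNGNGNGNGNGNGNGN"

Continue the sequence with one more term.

Each string is two copies of the previous one concatenated.
Doubling GNGNGNGNGNGNGNGN:

GNGNGNGNGNGNGNGNGNGNGNGNGNGNGNGN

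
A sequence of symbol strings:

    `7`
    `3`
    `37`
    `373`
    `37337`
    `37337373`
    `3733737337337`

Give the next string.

373373733733737337373

This is a Fibonacci-style word recurrence s(k) = s(k−1)·s(k−2): e.g. 3·7 = 37.
Continuing: 3733737337337 · 37337373 gives term 8.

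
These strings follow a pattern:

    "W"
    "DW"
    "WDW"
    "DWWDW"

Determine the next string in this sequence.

Each term (from the third on) is the two preceding terms concatenated in order: term 3 = W·DW = WDW.
So term 5 is WDW·DWWDW.

WDWDWWDW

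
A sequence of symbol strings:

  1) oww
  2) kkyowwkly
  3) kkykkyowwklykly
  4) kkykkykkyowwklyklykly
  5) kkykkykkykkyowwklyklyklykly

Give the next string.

Every step adds kky to the front and kly to the end of the previous string.
Applying this once more to kkykkykkykkyowwklyklyklykly:

kkykkykkykkykkyowwklyklyklyklykly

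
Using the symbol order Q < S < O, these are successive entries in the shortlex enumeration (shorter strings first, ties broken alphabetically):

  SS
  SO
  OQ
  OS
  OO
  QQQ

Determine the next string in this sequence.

QQS

Find the rightmost character of QQQ below O, bump it to the next letter, and reset everything to its right to Q.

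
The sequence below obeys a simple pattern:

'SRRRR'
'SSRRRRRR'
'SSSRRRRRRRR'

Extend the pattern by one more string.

SSSSRRRRRRRRRR

Each string has the form S^{n-1} R^{2n}, where the shown terms are n = 2, 3, 4.
At n = 5 the blocks have lengths 4, 10.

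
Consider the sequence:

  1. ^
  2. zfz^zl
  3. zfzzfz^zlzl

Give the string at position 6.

Each term wraps the previous one in zfz on the left and zl on the right.
From zfzzfz^zlzl, 3 further steps: zfzzfz^zlzl → zfzzfzzfz^zlzlzl → zfzzfzzfzzfz^zlzlzlzl → (answer).

zfzzfzzfzzfzzfz^zlzlzlzlzl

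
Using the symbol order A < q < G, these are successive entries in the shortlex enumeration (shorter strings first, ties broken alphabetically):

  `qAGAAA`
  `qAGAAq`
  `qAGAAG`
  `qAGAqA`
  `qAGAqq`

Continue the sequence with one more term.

Treat qAGAqq as a base-3 numeral over the given alphabet and add one, carrying through any trailing G's.

qAGAqG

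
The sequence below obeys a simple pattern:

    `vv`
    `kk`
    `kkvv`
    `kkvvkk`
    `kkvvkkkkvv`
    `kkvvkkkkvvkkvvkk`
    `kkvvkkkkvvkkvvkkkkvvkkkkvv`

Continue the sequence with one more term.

kkvvkkkkvvkkvvkkkkvvkkkkvvkkvvkkkkvvkkvvkk

This is a Fibonacci-style word recurrence s(k) = s(k−1)·s(k−2): e.g. kk·vv = kkvv.
Continuing: kkvvkkkkvvkkvvkkkkvvkkkkvv · kkvvkkkkvvkkvvkk gives term 8.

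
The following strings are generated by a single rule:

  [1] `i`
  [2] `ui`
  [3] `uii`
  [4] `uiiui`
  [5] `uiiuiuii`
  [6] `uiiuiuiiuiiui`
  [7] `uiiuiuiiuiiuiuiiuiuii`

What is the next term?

uiiuiuiiuiiuiuiiuiuiiuiiuiuiiuiiui

From term 3 onward, concatenate the last term with the second-to-last: ui·i = uii, uii·ui = uiiui, …
The next term joins uiiuiuiiuiiuiuiiuiuii and uiiuiuiiuiiui.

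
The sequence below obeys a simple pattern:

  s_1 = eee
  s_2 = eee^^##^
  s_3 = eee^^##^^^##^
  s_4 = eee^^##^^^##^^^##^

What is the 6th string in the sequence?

eee^^##^^^##^^^##^^^##^^^##^

Every step adds ^^##^ to the end: s(k+1) = s(k)·^^##^.
From eee^^##^^^##^^^##^, 2 further steps: eee^^##^^^##^^^##^ → eee^^##^^^##^^^##^^^##^ → (answer).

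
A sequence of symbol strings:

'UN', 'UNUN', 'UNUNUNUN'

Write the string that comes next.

Every step duplicates the string.
Doubling UNUNUNUN:

UNUNUNUNUNUNUNUN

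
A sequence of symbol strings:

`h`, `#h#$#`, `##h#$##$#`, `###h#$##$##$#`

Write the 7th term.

######h#$##$##$##$##$##$#

Every step adds # to the front and #$# to the end of the previous string.
From ###h#$##$##$#, 3 further steps: ###h#$##$##$# → ####h#$##$##$##$# → #####h#$##$##$##$##$# → (answer).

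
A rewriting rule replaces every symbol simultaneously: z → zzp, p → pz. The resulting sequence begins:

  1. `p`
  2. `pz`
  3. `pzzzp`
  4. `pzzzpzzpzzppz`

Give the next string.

Applying the rule to each of the 13 symbols of pzzzpzzpzzppz gives the pieces pz zzp zzp zzp pz zzp zzp pz zzp zzp pz pz zzp, which concatenate to the answer.

pzzzpzzpzzppzzzpzzppzzzpzzppzpzzzp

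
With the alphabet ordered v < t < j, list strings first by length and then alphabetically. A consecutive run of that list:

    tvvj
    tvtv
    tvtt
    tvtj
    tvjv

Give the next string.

tvjt

The successor of tvjv increments the rightmost position that isn't already j and resets every position after it to v.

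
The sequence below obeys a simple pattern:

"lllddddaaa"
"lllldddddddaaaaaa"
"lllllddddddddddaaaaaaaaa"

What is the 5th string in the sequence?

Each string has the form l^{n+2} d^{3n+1} a^{3n} (n = 1, 2, …).
At n = 5 the blocks have lengths 7, 16, 15.

lllllllddddddddddddddddaaaaaaaaaaaaaaa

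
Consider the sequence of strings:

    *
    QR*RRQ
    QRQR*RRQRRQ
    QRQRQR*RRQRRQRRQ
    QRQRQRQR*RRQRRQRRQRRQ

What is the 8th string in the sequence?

QRQRQRQRQRQRQR*RRQRRQRRQRRQRRQRRQRRQ

Every step adds QR to the front and RRQ to the end of the previous string.
From QRQRQRQR*RRQRRQRRQRRQ, 3 further steps: QRQRQRQR*RRQRRQRRQRRQ → QRQRQRQRQR*RRQRRQRRQRRQRRQ → QRQRQRQRQRQR*RRQRRQRRQRRQRRQRRQ → (answer).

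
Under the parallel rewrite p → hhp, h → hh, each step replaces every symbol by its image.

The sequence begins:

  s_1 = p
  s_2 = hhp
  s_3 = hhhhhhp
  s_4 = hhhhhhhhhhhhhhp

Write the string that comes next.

Replace each of the 15 characters of hhhhhhhhhhhhhhp in place — hh hh hh hh hh hh hh hh hh hh hh hh hh hh hhp — and concatenate.

hhhhhhhhhhhhhhhhhhhhhhhhhhhhhhp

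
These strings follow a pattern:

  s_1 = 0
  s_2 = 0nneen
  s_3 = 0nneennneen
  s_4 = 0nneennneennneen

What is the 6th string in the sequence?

The strings grow by a fixed suffix nneen each time.
From 0nneennneennneen, 2 further steps: 0nneennneennneen → 0nneennneennneennneen → (answer).

0nneennneennneennneennneen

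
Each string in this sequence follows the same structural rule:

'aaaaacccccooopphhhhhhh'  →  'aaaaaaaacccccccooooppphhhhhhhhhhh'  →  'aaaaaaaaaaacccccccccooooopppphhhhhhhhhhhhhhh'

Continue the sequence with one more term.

The n-th term is 3n+2 a's then 2n+3 c's then n+2 o's then n+1 p's then 4n+3 h's (n = 1, 2, …).
For the next term, n = 4, so the run lengths are 14, 11, 6, 5, 19.

aaaaaaaaaaaaaacccccccccccooooooppppphhhhhhhhhhhhhhhhhhh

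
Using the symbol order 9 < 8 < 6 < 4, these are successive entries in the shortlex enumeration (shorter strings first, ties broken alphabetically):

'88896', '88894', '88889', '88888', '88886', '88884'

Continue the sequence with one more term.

88869

Treat 88884 as a base-4 numeral over the given alphabet and add one, carrying through any trailing 4's.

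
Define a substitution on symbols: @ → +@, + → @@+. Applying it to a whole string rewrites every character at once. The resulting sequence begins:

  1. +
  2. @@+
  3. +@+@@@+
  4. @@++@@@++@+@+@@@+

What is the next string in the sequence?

Applying the rule to each of the 17 symbols of @@++@@@++@+@+@@@+ gives the pieces +@ +@ @@+ @@+ +@ +@ +@ @@+ @@+ +@ @@+ +@ @@+ +@ +@ +@ @@+, which concatenate to the answer.

+@+@@@+@@++@+@+@@@+@@++@@@++@@@++@+@+@@@+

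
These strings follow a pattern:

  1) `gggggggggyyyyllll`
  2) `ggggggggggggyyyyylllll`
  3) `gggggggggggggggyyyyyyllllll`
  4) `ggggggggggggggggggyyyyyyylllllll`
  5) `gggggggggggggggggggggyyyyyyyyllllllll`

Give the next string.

ggggggggggggggggggggggggyyyyyyyyylllllllll

Term n consists of 3n g's, followed by n+1 y's, followed by n+1 l's, where the shown terms are n = 3, 4, 5, 6, 7.
At n = 8 the blocks have lengths 24, 9, 9.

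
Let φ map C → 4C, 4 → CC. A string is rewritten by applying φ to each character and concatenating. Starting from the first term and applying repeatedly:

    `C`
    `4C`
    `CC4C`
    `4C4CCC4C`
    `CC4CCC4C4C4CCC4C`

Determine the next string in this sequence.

4C4CCC4C4C4CCC4CCC4CCC4C4C4CCC4C

Replace each of the 16 characters of CC4CCC4C4C4CCC4C in place — 4C 4C CC 4C 4C 4C CC 4C CC 4C CC 4C 4C 4C CC 4C — and concatenate.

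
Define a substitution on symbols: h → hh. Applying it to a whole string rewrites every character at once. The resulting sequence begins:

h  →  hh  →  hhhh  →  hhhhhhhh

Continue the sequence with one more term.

Expanding hhhhhhhh: h→hh, h→hh, h→hh, h→hh, h→hh, h→hh, h→hh, h→hh. Concatenated: hh hh hh hh hh hh hh hh.

hhhhhhhhhhhhhhhh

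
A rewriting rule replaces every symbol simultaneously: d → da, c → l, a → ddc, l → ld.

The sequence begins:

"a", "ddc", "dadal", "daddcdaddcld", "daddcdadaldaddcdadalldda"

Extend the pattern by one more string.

Replace each of the 24 characters of daddcdadaldaddcdadalldda in place — da ddc da da l da ddc da ddc ld da ddc da da l da ddc da ddc ld ld da da ddc — and concatenate.

daddcdadaldaddcdaddclddaddcdadaldaddcdaddcldlddadaddc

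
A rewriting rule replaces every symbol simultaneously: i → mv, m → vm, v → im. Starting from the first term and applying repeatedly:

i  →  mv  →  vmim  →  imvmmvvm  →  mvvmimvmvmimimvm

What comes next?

vmimimvmmvvmimvmimvmmvvmmvvmimvm

Applying the rule to each of the 16 symbols of mvvmimvmvmimimvm gives the pieces vm im im vm mv vm im vm im vm mv vm mv vm im vm, which concatenate to the answer.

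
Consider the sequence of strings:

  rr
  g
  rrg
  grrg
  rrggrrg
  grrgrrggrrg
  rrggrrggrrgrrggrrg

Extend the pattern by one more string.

grrgrrggrrgrrggrrggrrgrrggrrg

This is a Fibonacci-style word recurrence s(k) = s(k−2)·s(k−1): e.g. rr·g = rrg.
Continuing: grrgrrggrrg · rrggrrggrrgrrggrrg gives term 8.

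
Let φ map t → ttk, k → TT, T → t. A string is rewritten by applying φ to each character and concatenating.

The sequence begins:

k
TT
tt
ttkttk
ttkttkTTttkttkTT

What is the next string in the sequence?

ttkttkTTttkttkTTttttkttkTTttkttkTTtt

Replace each of the 16 characters of ttkttkTTttkttkTT in place — ttk ttk TT ttk ttk TT t t ttk ttk TT ttk ttk TT t t — and concatenate.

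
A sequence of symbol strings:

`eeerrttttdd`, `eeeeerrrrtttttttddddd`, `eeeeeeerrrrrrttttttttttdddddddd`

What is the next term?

eeeeeeeeerrrrrrrrtttttttttttttddddddddddd

Reading off run lengths: e runs 3, 5, 7; r runs 2, 4, 6; t runs 4, 7, 10; d runs 2, 5, 8 — each is linear in n (n = 1, 2, …).
For the next term, n = 4, so the run lengths are 9, 8, 13, 11.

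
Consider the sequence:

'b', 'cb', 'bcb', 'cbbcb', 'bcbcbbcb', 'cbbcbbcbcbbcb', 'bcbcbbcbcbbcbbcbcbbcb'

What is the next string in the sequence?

cbbcbbcbcbbcbbcbcbbcbcbbcbbcbcbbcb

From term 3 onward, concatenate the second-to-last term with the last: b·cb = bcb, cb·bcb = cbbcb, …
Continuing: cbbcbbcbcbbcb · bcbcbbcbcbbcbbcbcbbcb gives term 8.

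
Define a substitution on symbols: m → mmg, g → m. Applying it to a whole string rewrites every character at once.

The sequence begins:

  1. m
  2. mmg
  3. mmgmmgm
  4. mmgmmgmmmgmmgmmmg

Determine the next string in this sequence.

φ(mmgmmgmmmgmmgmmmg) expands symbol-by-symbol to mmg mmg m mmg mmg m mmg mmg mmg m mmg mmg m mmg mmg mmg m; joining the 17 pieces gives the next term.

mmgmmgmmmgmmgmmmgmmgmmgmmmgmmgmmmgmmgmmgm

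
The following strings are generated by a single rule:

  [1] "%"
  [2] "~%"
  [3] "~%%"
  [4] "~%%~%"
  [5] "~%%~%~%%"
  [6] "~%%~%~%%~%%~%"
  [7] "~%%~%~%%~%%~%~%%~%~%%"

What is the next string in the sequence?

Each term (from the third on) is the previous term followed by the one before it: term 3 = ~%·% = ~%%.
The next term joins ~%%~%~%%~%%~%~%%~%~%% and ~%%~%~%%~%%~%.

~%%~%~%%~%%~%~%%~%~%%~%%~%~%%~%%~%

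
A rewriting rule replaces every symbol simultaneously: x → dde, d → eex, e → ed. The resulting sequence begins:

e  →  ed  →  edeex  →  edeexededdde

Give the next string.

edeexededddeedeexedeexeexeexed

Expanding edeexededdde: e→ed, d→eex, e→ed, e→ed, x→dde, e→ed, d→eex, e→ed, d→eex, d→eex, d→eex, e→ed. Concatenated: ed eex ed ed dde ed eex ed eex eex eex ed.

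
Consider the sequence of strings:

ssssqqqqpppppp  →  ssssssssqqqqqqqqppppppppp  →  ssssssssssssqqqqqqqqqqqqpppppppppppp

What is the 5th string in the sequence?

ssssssssssssssssssssqqqqqqqqqqqqqqqqqqqqpppppppppppppppppp

Reading off run lengths: s runs 4, 8, 12; q runs 4, 8, 12; p runs 6, 9, 12 — each is linear in n (n = 1, 2, …).
For term 5, n = 5, so the run lengths are 20, 20, 18.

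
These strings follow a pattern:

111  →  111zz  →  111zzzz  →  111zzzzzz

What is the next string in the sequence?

Each term is the previous one with zz appended.
Applying this once more to 111zzzzzz:

111zzzzzzzz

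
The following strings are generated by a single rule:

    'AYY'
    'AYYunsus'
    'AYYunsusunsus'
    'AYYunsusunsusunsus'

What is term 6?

AYYunsusunsusunsusunsusunsus

Every step adds unsus to the end: s(k+1) = s(k)·unsus.
From AYYunsusunsusunsus, 2 further steps: AYYunsusunsusunsus → AYYunsusunsusunsusunsus → (answer).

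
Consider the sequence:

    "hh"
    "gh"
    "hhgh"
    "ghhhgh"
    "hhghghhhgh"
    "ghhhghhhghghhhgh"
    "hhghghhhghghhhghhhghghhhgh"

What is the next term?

Each term (from the third on) is the two preceding terms concatenated in order: term 3 = hh·gh = hhgh.
Continuing: ghhhghhhghghhhgh · hhghghhhghghhhghhhghghhhgh gives term 8.

ghhhghhhghghhhghhhghghhhghghhhghhhghghhhgh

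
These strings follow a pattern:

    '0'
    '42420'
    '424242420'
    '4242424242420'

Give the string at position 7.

The strings grow by a fixed prefix 4242 each time.
From 4242424242420, 3 further steps: 4242424242420 → 42424242424242420 → 424242424242424242420 → (answer).

4242424242424242424242420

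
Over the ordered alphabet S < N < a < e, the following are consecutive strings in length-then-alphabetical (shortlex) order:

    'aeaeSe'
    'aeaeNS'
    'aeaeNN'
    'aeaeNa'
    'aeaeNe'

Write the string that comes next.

aeaeaS

The successor of aeaeNe increments the rightmost position that isn't already e and resets every position after it to S.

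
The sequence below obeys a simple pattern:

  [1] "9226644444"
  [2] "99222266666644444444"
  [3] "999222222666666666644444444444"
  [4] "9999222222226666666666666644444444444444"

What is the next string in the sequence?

99999222222222266666666666666666644444444444444444

Term n consists of n 9's, followed by 2n 2's, followed by 4n-2 6's, followed by 3n+2 4's (n = 1, 2, …).
At n = 5 the blocks have lengths 5, 10, 18, 17.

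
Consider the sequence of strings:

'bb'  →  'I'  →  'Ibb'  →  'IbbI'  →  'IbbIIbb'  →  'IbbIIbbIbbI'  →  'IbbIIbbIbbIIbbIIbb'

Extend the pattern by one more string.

From term 3 onward, concatenate the last term with the second-to-last: I·bb = Ibb, Ibb·I = IbbI, …
Continuing: IbbIIbbIbbIIbbIIbb · IbbIIbbIbbI gives term 8.

IbbIIbbIbbIIbbIIbbIbbIIbbIbbI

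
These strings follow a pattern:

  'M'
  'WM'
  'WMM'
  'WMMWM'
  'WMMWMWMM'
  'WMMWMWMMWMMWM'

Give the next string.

WMMWMWMMWMMWMWMMWMWMM

From term 3 onward, concatenate the last term with the second-to-last: WM·M = WMM, WMM·WM = WMMWM, …
Continuing: WMMWMWMMWMMWM · WMMWMWMM gives term 7.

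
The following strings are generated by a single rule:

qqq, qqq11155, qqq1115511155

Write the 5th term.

qqq11155111551115511155

Each term is the previous one with 11155 appended.
From qqq1115511155, 2 further steps: qqq1115511155 → qqq111551115511155 → (answer).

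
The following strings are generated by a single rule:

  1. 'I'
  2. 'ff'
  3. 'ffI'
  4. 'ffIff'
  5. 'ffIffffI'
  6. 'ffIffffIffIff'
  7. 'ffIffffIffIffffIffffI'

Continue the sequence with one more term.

ffIffffIffIffffIffffIffIffffIffIff

From term 3 onward, concatenate the last term with the second-to-last: ff·I = ffI, ffI·ff = ffIff, …
Continuing: ffIffffIffIffffIffffI · ffIffffIffIff gives term 8.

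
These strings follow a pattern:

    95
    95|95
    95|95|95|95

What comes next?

Each string is two copies of the previous one joined by '|'.
Doubling 95|95|95|95 with '|' between the halves:

95|95|95|95|95|95|95|95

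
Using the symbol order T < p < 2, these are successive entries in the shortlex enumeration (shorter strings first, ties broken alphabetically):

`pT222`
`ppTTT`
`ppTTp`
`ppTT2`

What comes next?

ppTpT

Treat ppTT2 as a base-3 numeral over the given alphabet and add one, carrying through any trailing 2's.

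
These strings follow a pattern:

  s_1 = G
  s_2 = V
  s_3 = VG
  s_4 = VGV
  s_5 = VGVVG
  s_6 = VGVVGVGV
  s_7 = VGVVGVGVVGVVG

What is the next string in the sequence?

VGVVGVGVVGVVGVGVVGVGV

This is a Fibonacci-style word recurrence s(k) = s(k−1)·s(k−2): e.g. V·G = VG.
So term 8 is VGVVGVGVVGVVG·VGVVGVGV.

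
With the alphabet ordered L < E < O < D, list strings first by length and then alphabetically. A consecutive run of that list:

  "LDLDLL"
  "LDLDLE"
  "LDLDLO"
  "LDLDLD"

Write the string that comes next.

Find the rightmost character of LDLDLD below D, bump it to the next letter, and reset everything to its right to L.

LDLDEL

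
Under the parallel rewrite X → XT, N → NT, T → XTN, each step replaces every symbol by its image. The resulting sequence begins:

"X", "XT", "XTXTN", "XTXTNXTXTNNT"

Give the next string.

Rewriting each symbol of XTXTNXTXTNNT: X→XT, T→XTN, X→XT, T→XTN, N→NT, X→XT, T→XTN, X→XT, T→XTN, N→NT, N→NT, T→XTN, which concatenates to XT XTN XT XTN NT XT XTN XT XTN NT NT XTN.

XTXTNXTXTNNTXTXTNXTXTNNTNTXTN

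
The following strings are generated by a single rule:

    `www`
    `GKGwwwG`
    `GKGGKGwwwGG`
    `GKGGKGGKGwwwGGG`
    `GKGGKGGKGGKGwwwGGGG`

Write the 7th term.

GKGGKGGKGGKGGKGGKGwwwGGGGGG

Each term wraps the previous one in GKG on the left and G on the right.
From GKGGKGGKGGKGwwwGGGG, 2 further steps: GKGGKGGKGGKGwwwGGGG → GKGGKGGKGGKGGKGwwwGGGGG → (answer).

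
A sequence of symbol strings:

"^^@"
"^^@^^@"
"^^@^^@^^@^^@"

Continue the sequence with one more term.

s(k+1) = s(k)·s(k) — each term doubles the last.
So the next term is two copies of ^^@^^@^^@^^@.

^^@^^@^^@^^@^^@^^@^^@^^@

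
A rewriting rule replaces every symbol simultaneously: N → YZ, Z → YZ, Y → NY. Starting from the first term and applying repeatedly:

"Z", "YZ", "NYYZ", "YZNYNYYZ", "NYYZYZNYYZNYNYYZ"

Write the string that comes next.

YZNYNYYZNYYZYZNYNYYZYZNYYZNYNYYZ

φ(NYYZYZNYYZNYNYYZ) expands symbol-by-symbol to YZ NY NY YZ NY YZ YZ NY NY YZ YZ NY YZ NY NY YZ; joining the 16 pieces gives the next term.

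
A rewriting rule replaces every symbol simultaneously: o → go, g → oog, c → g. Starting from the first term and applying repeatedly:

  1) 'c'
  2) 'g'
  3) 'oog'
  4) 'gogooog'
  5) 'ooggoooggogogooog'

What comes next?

Replace each of the 17 characters of ooggoooggogogooog in place — go go oog oog go go go oog oog go oog go oog go go go oog — and concatenate.

gogooogooggogogooogooggoooggoooggogogooog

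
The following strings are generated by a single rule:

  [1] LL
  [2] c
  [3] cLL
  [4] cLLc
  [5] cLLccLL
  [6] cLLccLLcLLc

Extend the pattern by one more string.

Each term (from the third on) is the previous term followed by the one before it: term 3 = c·LL = cLL.
The next term joins cLLccLLcLLc and cLLccLL.

cLLccLLcLLccLLccLL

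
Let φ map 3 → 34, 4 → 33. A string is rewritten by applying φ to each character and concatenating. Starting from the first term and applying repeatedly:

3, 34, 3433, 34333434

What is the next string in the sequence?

3433343434333433

Apply φ to 34333434 symbol by symbol: 3→34, 4→33, 3→34, 3→34, 3→34, 4→33, 3→34, 4→33; joined: 34 33 34 34 34 33 34 33.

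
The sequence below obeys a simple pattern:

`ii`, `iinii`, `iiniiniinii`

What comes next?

s(k+1) = s(k)·n·s(k) — each term doubles the last with 'n' between the halves.
Doubling iiniiniinii with 'n' between the halves:

iiniiniiniiniiniiniinii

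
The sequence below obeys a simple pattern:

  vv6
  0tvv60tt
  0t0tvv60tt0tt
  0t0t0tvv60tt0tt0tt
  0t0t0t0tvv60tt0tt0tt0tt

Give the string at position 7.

0t0t0t0t0t0tvv60tt0tt0tt0tt0tt0tt

s(k+1) = 0t·s(k)·0tt, so each term gains 0t as a prefix and 0tt as a suffix.
From 0t0t0t0tvv60tt0tt0tt0tt, 2 further steps: 0t0t0t0tvv60tt0tt0tt0tt → 0t0t0t0t0tvv60tt0tt0tt0tt0tt → (answer).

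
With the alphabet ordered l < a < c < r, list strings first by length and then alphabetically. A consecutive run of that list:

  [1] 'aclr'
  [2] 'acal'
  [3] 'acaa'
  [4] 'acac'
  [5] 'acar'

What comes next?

Find the rightmost character of acar below r, bump it to the next letter, and reset everything to its right to l.

accl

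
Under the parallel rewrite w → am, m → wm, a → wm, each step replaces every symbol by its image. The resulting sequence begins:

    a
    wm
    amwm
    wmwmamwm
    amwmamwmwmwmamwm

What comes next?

Applying the rule to each of the 16 symbols of amwmamwmwmwmamwm gives the pieces wm wm am wm wm wm am wm am wm am wm wm wm am wm, which concatenate to the answer.

wmwmamwmwmwmamwmamwmamwmwmwmamwm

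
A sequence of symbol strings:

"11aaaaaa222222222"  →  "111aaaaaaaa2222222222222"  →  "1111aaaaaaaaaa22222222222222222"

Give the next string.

11111aaaaaaaaaaaa222222222222222222222

Each string has the form 1^{n} a^{2n+2} 2^{4n+1}, where the shown terms are n = 2, 3, 4.
At n = 5 the blocks have lengths 5, 12, 21.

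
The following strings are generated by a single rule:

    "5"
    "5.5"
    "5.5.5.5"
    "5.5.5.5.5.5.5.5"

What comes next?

s(k+1) = s(k)·.·s(k) — each term doubles the last with '.' between the halves.
Doubling 5.5.5.5.5.5.5.5 with '.' between the halves:

5.5.5.5.5.5.5.5.5.5.5.5.5.5.5.5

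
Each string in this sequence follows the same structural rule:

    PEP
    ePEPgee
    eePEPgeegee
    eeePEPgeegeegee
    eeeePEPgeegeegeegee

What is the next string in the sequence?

s(k+1) = e·s(k)·gee, so each term gains e as a prefix and gee as a suffix.
Applying this once more to eeeePEPgeegeegeegee:

eeeeePEPgeegeegeegeegee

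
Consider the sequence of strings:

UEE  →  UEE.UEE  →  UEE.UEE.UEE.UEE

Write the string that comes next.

s(k+1) = s(k)·.·s(k) — each term doubles the last with '.' between the halves.
One more doubling of UEE.UEE.UEE.UEE gives the answer.

UEE.UEE.UEE.UEE.UEE.UEE.UEE.UEE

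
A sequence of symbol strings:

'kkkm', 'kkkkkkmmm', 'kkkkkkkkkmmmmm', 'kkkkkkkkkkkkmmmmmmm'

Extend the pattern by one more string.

kkkkkkkkkkkkkkkmmmmmmmmm

Term n consists of 3n k's, followed by 2n-1 m's (n = 1, 2, …).
At n = 5 the blocks have lengths 15, 9.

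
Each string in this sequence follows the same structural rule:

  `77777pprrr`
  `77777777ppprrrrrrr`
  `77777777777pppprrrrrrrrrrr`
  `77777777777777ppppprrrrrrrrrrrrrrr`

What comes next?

Reading off run lengths: 7 runs 5, 8, 11, 14; p runs 2, 3, 4, 5; r runs 3, 7, 11, 15 — each is linear in n (n = 1, 2, …).
For the next term, n = 5, so the run lengths are 17, 6, 19.

77777777777777777pppppprrrrrrrrrrrrrrrrrrr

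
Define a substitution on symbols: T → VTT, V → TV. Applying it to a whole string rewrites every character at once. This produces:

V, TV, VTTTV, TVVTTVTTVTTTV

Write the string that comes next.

Rewriting the 13 symbols of TVVTTVTTVTTTV one by one yields VTT TV TV VTT VTT TV VTT VTT TV VTT VTT VTT TV; concatenated:

VTTTVTVVTTVTTTVVTTVTTTVVTTVTTVTTTV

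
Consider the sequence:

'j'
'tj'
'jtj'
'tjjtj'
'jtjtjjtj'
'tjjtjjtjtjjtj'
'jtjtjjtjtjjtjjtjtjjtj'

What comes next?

From term 3 onward, concatenate the second-to-last term with the last: j·tj = jtj, tj·jtj = tjjtj, …
The next term joins tjjtjjtjtjjtj and jtjtjjtjtjjtjjtjtjjtj.

tjjtjjtjtjjtjjtjtjjtjtjjtjjtjtjjtj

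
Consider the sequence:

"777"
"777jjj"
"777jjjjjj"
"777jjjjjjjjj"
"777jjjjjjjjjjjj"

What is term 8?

Every step adds jjj to the end: s(k+1) = s(k)·jjj.
From 777jjjjjjjjjjjj, 3 further steps: 777jjjjjjjjjjjj → 777jjjjjjjjjjjjjjj → 777jjjjjjjjjjjjjjjjjj → (answer).

777jjjjjjjjjjjjjjjjjjjjj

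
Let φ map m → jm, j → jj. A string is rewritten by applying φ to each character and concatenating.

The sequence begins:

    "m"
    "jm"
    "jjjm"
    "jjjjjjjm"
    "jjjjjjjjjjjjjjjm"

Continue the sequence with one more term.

φ(jjjjjjjjjjjjjjjm) expands symbol-by-symbol to jj jj jj jj jj jj jj jj jj jj jj jj jj jj jj jm; joining the 16 pieces gives the next term.

jjjjjjjjjjjjjjjjjjjjjjjjjjjjjjjm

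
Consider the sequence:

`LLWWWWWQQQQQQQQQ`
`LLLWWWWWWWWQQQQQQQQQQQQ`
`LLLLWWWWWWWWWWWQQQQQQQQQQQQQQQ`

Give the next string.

LLLLLWWWWWWWWWWWWWWQQQQQQQQQQQQQQQQQQ

The n-th term is n L's then 3n-1 W's then 3n+3 Q's, where the shown terms are n = 2, 3, 4.
Setting n = 5 gives 5, 14, 18 characters in each block.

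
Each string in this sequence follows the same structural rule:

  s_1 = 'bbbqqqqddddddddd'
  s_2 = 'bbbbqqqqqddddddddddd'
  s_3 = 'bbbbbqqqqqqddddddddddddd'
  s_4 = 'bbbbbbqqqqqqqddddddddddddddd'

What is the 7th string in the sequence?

bbbbbbbbbqqqqqqqqqqddddddddddddddddddddd

Each string has the form b^{n} q^{n+1} d^{2n+3}, where the shown terms are n = 3, 4, 5, 6.
Setting n = 9 gives 9, 10, 21 characters in each block.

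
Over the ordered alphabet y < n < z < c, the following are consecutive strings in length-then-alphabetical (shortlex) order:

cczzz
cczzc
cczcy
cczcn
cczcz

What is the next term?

cczcc

Treat cczcz as a base-4 numeral over the given alphabet and add one, carrying through any trailing c's.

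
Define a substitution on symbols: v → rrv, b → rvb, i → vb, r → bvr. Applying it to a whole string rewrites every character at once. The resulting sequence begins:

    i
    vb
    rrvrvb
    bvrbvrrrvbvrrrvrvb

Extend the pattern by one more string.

Applying the rule to each of the 18 symbols of bvrbvrrrvbvrrrvrvb gives the pieces rvb rrv bvr rvb rrv bvr bvr bvr rrv rvb rrv bvr bvr bvr rrv bvr rrv rvb, which concatenate to the answer.

rvbrrvbvrrvbrrvbvrbvrbvrrrvrvbrrvbvrbvrbvrrrvbvrrrvrvb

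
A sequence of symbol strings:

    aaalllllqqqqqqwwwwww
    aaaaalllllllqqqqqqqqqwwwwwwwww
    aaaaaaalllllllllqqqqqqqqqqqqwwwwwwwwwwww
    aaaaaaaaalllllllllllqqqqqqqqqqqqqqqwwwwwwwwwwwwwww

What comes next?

The n-th term is 2n+1 a's then 2n+3 l's then 3n+3 q's then 3n+3 w's (n = 1, 2, …).
For the next term, n = 5, so the run lengths are 11, 13, 18, 18.

aaaaaaaaaaalllllllllllllqqqqqqqqqqqqqqqqqqwwwwwwwwwwwwwwwwww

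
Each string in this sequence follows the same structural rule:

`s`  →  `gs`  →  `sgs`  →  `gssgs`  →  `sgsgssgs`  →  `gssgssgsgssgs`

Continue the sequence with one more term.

sgsgssgsgssgssgsgssgs

Each term (from the third on) is the two preceding terms concatenated in order: term 3 = s·gs = sgs.
The next term joins sgsgssgs and gssgssgsgssgs.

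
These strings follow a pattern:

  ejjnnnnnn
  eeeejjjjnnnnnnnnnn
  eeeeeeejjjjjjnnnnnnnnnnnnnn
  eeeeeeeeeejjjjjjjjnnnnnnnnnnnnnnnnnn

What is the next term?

eeeeeeeeeeeeejjjjjjjjjjnnnnnnnnnnnnnnnnnnnnnn

Each string has the form e^{3n-2} j^{2n} n^{4n+2} (n = 1, 2, …).
At n = 5 the blocks have lengths 13, 10, 22.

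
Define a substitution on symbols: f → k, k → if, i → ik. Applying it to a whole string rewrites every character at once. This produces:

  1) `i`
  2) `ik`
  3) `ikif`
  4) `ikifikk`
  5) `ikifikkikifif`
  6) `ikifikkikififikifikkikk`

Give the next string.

Applying the rule to each of the 23 symbols of ikifikkikififikifikkikk gives the pieces ik if ik k ik if if ik if ik k ik k ik if ik k ik if if ik if if, which concatenate to the answer.

ikifikkikififikifikkikkikifikkikififikifif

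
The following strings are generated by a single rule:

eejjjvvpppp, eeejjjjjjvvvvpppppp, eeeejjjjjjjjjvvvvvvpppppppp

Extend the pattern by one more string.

Term n consists of n+1 e's, followed by 3n j's, followed by 2n v's, followed by 2n+2 p's (n = 1, 2, …).
Setting n = 4 gives 5, 12, 8, 10 characters in each block.

eeeeejjjjjjjjjjjjvvvvvvvvpppppppppp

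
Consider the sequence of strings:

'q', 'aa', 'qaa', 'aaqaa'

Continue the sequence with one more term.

qaaaaqaa

From term 3 onward, concatenate the second-to-last term with the last: q·aa = qaa, aa·qaa = aaqaa, …
The next term joins qaa and aaqaa.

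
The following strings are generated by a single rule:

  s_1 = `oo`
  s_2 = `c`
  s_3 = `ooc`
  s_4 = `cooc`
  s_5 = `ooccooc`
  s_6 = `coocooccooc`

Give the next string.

ooccooccoocooccooc

This is a Fibonacci-style word recurrence s(k) = s(k−2)·s(k−1): e.g. oo·c = ooc.
So term 7 is ooccooc·coocooccooc.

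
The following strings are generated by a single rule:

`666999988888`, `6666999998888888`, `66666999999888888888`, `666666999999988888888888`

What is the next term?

6666666999999998888888888888

Term n consists of n 6's, followed by n+1 9's, followed by 2n-1 8's, where the shown terms are n = 3, 4, 5, 6.
At n = 7 the blocks have lengths 7, 8, 13.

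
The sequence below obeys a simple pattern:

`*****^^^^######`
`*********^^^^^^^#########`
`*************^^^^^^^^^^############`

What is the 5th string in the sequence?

Term n consists of 4n+1 *'s, followed by 3n+1 ^'s, followed by 3n+3 #'s (n = 1, 2, …).
For term 5, n = 5, so the run lengths are 21, 16, 18.

*********************^^^^^^^^^^^^^^^^##################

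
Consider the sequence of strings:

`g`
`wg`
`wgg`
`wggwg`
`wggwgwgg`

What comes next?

wggwgwggwggwg

Each term (from the third on) is the previous term followed by the one before it: term 3 = wg·g = wgg.
Continuing: wggwgwgg · wggwg gives term 6.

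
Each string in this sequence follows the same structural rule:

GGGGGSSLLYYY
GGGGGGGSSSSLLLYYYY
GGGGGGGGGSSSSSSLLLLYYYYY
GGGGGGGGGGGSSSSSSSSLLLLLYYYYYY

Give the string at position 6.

GGGGGGGGGGGGGGGSSSSSSSSSSSSLLLLLLLYYYYYYYY

Each string has the form G^{2n+3} S^{2n} L^{n+1} Y^{n+2} (n = 1, 2, …).
Setting n = 6 gives 15, 12, 7, 8 characters in each block.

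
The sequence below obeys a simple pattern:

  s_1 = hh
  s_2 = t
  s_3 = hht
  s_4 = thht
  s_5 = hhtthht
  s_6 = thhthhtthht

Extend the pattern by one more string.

This is a Fibonacci-style word recurrence s(k) = s(k−2)·s(k−1): e.g. hh·t = hht.
The next term joins hhtthht and thhthhtthht.

hhtthhtthhthhtthht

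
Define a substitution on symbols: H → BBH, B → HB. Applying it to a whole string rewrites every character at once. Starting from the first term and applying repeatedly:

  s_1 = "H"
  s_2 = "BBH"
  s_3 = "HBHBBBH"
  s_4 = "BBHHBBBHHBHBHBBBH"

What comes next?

Rewriting the 17 symbols of BBHHBBBHHBHBHBBBH one by one yields HB HB BBH BBH HB HB HB BBH BBH HB BBH HB BBH HB HB HB BBH; concatenated:

HBHBBBHBBHHBHBHBBBHBBHHBBBHHBBBHHBHBHBBBH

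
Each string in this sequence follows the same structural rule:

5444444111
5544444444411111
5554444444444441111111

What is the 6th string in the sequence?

Term n consists of n-1 5's, followed by 3n 4's, followed by 2n-1 1's, where the shown terms are n = 2, 3, 4.
For term 6, n = 7, so the run lengths are 6, 21, 13.

5555554444444444444444444441111111111111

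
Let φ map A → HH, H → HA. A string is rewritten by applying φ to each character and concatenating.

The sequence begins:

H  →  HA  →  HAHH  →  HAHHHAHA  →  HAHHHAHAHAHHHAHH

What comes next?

Replace each of the 16 characters of HAHHHAHAHAHHHAHH in place — HA HH HA HA HA HH HA HH HA HH HA HA HA HH HA HA — and concatenate.

HAHHHAHAHAHHHAHHHAHHHAHAHAHHHAHA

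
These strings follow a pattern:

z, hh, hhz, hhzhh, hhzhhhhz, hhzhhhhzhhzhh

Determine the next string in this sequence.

hhzhhhhzhhzhhhhzhhhhz

Each term (from the third on) is the previous term followed by the one before it: term 3 = hh·z = hhz.
Continuing: hhzhhhhzhhzhh · hhzhhhhz gives term 7.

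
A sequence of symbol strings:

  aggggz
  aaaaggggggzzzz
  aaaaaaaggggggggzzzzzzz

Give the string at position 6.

Reading off run lengths: a runs 1, 4, 7; g runs 4, 6, 8; z runs 1, 4, 7 — each is linear in n (n = 1, 2, …).
For term 6, n = 6, so the run lengths are 16, 14, 16.

aaaaaaaaaaaaaaaaggggggggggggggzzzzzzzzzzzzzzzz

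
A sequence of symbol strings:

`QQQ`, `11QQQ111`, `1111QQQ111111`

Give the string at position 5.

11111111QQQ111111111111

Every step adds 11 to the front and 111 to the end of the previous string.
From 1111QQQ111111, 2 further steps: 1111QQQ111111 → 111111QQQ111111111 → (answer).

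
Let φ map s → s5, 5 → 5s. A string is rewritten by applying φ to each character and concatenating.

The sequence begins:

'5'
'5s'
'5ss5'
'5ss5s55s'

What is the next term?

5ss5s55ss55s5ss5

Apply φ to 5ss5s55s symbol by symbol: 5→5s, s→s5, s→s5, 5→5s, s→s5, 5→5s, 5→5s, s→s5; joined: 5s s5 s5 5s s5 5s 5s s5.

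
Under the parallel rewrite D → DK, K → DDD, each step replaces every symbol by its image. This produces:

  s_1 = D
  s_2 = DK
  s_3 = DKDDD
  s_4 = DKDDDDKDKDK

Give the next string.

Expanding DKDDDDKDKDK: D→DK, K→DDD, D→DK, D→DK, D→DK, D→DK, K→DDD, D→DK, K→DDD, D→DK, K→DDD. Concatenated: DK DDD DK DK DK DK DDD DK DDD DK DDD.

DKDDDDKDKDKDKDDDDKDDDDKDDD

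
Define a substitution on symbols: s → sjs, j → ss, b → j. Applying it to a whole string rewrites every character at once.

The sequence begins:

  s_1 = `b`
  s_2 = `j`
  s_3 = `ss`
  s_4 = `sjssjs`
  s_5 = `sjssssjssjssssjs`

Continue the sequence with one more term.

Applying the rule to each of the 16 symbols of sjssssjssjssssjs gives the pieces sjs ss sjs sjs sjs sjs ss sjs sjs ss sjs sjs sjs sjs ss sjs, which concatenate to the answer.

sjssssjssjssjssjssssjssjssssjssjssjssjssssjs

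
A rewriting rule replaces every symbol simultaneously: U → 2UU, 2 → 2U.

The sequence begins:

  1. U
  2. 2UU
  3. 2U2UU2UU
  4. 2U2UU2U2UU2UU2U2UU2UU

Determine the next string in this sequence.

Rewriting the 21 symbols of 2U2UU2U2UU2UU2U2UU2UU one by one yields 2U 2UU 2U 2UU 2UU 2U 2UU 2U 2UU 2UU 2U 2UU 2UU 2U 2UU 2U 2UU 2UU 2U 2UU 2UU; concatenated:

2U2UU2U2UU2UU2U2UU2U2UU2UU2U2UU2UU2U2UU2U2UU2UU2U2UU2UU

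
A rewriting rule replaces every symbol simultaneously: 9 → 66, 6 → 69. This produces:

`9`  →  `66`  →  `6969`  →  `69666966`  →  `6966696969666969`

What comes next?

Replace each of the 16 characters of 6966696969666969 in place — 69 66 69 69 69 66 69 66 69 66 69 69 69 66 69 66 — and concatenate.

69666969696669666966696969666966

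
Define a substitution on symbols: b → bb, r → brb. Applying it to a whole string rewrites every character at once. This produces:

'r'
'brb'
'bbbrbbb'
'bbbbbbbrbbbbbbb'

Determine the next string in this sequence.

bbbbbbbbbbbbbbbrbbbbbbbbbbbbbbb

φ(bbbbbbbrbbbbbbb) expands symbol-by-symbol to bb bb bb bb bb bb bb brb bb bb bb bb bb bb bb; joining the 15 pieces gives the next term.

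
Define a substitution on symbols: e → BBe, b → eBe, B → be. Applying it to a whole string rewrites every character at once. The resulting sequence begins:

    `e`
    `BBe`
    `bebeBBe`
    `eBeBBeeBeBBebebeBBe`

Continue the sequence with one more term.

Replace each of the 19 characters of eBeBBeeBeBBebebeBBe in place — BBe be BBe be be BBe BBe be BBe be be BBe eBe BBe eBe BBe be be BBe — and concatenate.

BBebeBBebebeBBeBBebeBBebebeBBeeBeBBeeBeBBebebeBBe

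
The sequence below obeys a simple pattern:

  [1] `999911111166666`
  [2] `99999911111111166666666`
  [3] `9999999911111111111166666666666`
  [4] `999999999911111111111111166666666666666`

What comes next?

99999999999911111111111111111166666666666666666

Term n consists of 2n 9's, followed by 3n 1's, followed by 3n-1 6's, where the shown terms are n = 2, 3, 4, 5.
For the next term, n = 6, so the run lengths are 12, 18, 17.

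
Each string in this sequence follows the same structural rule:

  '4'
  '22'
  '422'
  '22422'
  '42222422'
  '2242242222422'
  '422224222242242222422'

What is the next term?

2242242222422422224222242242222422

From term 3 onward, concatenate the second-to-last term with the last: 4·22 = 422, 22·422 = 22422, …
Continuing: 2242242222422 · 422224222242242222422 gives term 8.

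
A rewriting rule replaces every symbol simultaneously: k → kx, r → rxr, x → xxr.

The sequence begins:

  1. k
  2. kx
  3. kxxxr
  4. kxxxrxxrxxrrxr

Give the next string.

Rewriting the 14 symbols of kxxxrxxrxxrrxr one by one yields kx xxr xxr xxr rxr xxr xxr rxr xxr xxr rxr rxr xxr rxr; concatenated:

kxxxrxxrxxrrxrxxrxxrrxrxxrxxrrxrrxrxxrrxr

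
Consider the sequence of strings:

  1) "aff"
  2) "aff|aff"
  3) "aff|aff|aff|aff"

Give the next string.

Every step duplicates the string with '|' between the halves.
So the next term is two copies of aff|aff|aff|aff with '|' between the halves.

aff|aff|aff|aff|aff|aff|aff|aff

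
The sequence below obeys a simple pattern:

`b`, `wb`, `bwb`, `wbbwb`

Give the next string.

bwbwbbwb

From term 3 onward, concatenate the second-to-last term with the last: b·wb = bwb, wb·bwb = wbbwb, …
So term 5 is bwb·wbbwb.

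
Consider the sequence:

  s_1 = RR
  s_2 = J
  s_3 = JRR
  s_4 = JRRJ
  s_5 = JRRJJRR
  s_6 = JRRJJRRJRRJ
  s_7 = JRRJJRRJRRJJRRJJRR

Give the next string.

From term 3 onward, concatenate the last term with the second-to-last: J·RR = JRR, JRR·J = JRRJ, …
The next term joins JRRJJRRJRRJJRRJJRR and JRRJJRRJRRJ.

JRRJJRRJRRJJRRJJRRJRRJJRRJRRJ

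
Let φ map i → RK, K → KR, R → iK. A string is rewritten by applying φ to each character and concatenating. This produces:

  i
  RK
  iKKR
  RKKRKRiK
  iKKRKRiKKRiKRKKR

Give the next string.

Applying the rule to each of the 16 symbols of iKKRKRiKKRiKRKKR gives the pieces RK KR KR iK KR iK RK KR KR iK RK KR iK KR KR iK, which concatenate to the answer.

RKKRKRiKKRiKRKKRKRiKRKKRiKKRKRiK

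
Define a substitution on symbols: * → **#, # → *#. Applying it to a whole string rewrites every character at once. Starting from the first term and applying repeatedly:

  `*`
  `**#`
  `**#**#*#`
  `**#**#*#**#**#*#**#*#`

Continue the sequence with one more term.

Replace each of the 21 characters of **#**#*#**#**#*#**#*# in place — **# **# *# **# **# *# **# *# **# **# *# **# **# *# **# *# **# **# *# **# *# — and concatenate.

**#**#*#**#**#*#**#*#**#**#*#**#**#*#**#*#**#**#*#**#*#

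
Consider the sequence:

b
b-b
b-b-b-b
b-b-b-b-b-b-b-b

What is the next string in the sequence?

b-b-b-b-b-b-b-b-b-b-b-b-b-b-b-b

Every step duplicates the string with '-' between the halves.
So the next term is two copies of b-b-b-b-b-b-b-b with '-' between the halves.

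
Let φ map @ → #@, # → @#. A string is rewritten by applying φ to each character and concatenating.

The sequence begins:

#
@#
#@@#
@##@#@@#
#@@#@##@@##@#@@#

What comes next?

Rewriting the 16 symbols of #@@#@##@@##@#@@# one by one yields @# #@ #@ @# #@ @# @# #@ #@ @# @# #@ @# #@ #@ @#; concatenated:

@##@#@@##@@#@##@#@@#@##@@##@#@@#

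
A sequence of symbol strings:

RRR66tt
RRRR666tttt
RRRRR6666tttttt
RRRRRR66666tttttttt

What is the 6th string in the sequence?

Each string has the form R^{n+2} 6^{n+1} t^{2n} (n = 1, 2, …).
For term 6, n = 6, so the run lengths are 8, 7, 12.

RRRRRRRR6666666tttttttttttt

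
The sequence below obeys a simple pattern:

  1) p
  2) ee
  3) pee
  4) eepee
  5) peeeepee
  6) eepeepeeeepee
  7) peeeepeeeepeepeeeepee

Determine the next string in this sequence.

eepeepeeeepeepeeeepeeeepeepeeeepee

This is a Fibonacci-style word recurrence s(k) = s(k−2)·s(k−1): e.g. p·ee = pee.
Continuing: eepeepeeeepee · peeeepeeeepeepeeeepee gives term 8.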